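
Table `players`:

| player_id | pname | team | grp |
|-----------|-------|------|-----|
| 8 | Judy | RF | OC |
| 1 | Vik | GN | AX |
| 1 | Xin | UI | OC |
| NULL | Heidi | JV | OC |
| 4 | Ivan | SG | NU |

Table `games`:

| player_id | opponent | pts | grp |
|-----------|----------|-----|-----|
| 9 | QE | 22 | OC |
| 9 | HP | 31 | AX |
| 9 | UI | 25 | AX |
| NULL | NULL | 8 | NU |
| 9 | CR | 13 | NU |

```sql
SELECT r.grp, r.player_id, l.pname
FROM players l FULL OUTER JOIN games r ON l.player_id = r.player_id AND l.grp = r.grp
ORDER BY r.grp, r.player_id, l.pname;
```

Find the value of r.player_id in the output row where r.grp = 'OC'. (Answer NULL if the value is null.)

9

FULL OUTER JOIN keeps every row from both sides; unmatched rows get NULL for the other side's columns.
Matching on l.player_id = r.player_id AND l.grp = r.grp. A NULL in a compared column never satisfies the condition.
- l row (player_id=8, grp=OC): no match → kept, r columns NULL.
- l row (player_id=1, grp=AX): no match → kept, r columns NULL.
- l row (player_id=1, grp=OC): no match → kept, r columns NULL.
- l row (player_id=NULL, grp=OC): no match → kept, r columns NULL.
- l row (player_id=4, grp=NU): no match → kept, r columns NULL.
- 5 r row(s) had no l match → kept, l columns NULL.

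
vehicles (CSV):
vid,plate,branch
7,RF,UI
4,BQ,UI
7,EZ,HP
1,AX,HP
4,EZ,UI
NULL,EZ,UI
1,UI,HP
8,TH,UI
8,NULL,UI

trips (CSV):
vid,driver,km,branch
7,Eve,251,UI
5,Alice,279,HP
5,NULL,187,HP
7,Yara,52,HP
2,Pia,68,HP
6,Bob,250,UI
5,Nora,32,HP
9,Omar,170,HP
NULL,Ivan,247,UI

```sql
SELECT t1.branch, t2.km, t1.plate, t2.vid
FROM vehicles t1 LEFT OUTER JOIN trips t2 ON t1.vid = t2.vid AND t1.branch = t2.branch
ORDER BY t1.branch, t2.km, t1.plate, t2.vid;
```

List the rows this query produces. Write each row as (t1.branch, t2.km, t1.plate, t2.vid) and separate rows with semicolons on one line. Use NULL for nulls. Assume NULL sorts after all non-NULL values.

(HP, 52, EZ, 7); (HP, NULL, AX, NULL); (HP, NULL, UI, NULL); (UI, 251, RF, 7); (UI, NULL, BQ, NULL); (UI, NULL, EZ, NULL); (UI, NULL, EZ, NULL); (UI, NULL, TH, NULL); (UI, NULL, NULL, NULL)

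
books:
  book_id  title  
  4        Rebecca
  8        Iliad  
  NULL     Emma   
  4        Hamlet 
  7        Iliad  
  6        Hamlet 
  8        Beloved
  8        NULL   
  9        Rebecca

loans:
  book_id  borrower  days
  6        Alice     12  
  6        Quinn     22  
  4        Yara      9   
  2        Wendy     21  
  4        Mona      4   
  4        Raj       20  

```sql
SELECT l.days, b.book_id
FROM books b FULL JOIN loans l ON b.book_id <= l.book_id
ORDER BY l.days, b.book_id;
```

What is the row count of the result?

19

FULL OUTER JOIN keeps every row from both sides; unmatched rows get NULL for the other side's columns.
Matching on b.book_id <= l.book_id. A NULL in a compared column never satisfies the condition.
- b row (book_id=4): matches 5 l row(s) → 5 output row(s).
- b row (book_id=8): no match → kept, l columns NULL.
- b row (book_id=NULL): no match → kept, l columns NULL.
- b row (book_id=4): matches 5 l row(s) → 5 output row(s).
- b row (book_id=7): no match → kept, l columns NULL.
- b row (book_id=6): matches 2 l row(s) → 2 output row(s).
- b row (book_id=8): no match → kept, l columns NULL.
- b row (book_id=8): no match → kept, l columns NULL.
- b row (book_id=9): no match → kept, l columns NULL.
- 1 l row(s) had no b match → kept, b columns NULL.
Total: 12 matched + 7 padded = 19 rows.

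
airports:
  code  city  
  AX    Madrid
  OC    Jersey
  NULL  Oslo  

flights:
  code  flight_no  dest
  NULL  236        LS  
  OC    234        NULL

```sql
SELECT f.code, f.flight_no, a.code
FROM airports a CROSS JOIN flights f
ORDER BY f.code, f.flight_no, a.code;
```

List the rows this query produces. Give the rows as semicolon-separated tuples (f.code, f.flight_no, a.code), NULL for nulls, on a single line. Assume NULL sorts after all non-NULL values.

(OC, 234, AX); (OC, 234, OC); (OC, 234, NULL); (NULL, 236, AX); (NULL, 236, OC); (NULL, 236, NULL)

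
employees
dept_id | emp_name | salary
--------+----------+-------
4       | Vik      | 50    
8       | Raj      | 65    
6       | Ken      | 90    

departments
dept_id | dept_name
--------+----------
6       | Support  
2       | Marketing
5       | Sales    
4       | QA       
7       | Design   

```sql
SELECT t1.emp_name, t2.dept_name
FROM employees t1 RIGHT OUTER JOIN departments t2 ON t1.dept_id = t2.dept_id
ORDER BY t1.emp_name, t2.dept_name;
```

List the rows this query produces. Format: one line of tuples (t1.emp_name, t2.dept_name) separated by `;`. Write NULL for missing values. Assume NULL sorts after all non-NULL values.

(Ken, Support); (Vik, QA); (NULL, Design); (NULL, Marketing); (NULL, Sales)

RIGHT JOIN keeps every row from `departments`; unmatched rows get NULL for `employees`'s columns.
Matching on t1.dept_id = t2.dept_id.
Matched pairs: 2; unmatched t2 rows kept: 3.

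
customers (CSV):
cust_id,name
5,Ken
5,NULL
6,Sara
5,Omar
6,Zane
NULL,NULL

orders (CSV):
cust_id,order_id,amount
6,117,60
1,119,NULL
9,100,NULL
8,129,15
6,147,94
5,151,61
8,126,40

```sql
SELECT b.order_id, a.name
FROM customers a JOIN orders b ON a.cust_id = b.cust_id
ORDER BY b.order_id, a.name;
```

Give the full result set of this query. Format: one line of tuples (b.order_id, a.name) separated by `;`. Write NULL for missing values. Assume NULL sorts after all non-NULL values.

INNER JOIN keeps only pairs where the ON condition holds.
Matching on a.cust_id = b.cust_id. A NULL in a compared column never satisfies the condition.
- a (cust_id=5) pairs with 1 row(s) of b.
- a (cust_id=5) pairs with 1 row(s) of b.
- a (cust_id=6) pairs with 2 row(s) of b.
- a (cust_id=5) pairs with 1 row(s) of b.
- a (cust_id=6) pairs with 2 row(s) of b.
- a (cust_id=NULL) has no partner → excluded.
After projecting and ordering:
b.order_id | a.name
117 | Sara
117 | Zane
147 | Sara
147 | Zane
151 | Ken
151 | Omar
151 | NULL

(117, Sara); (117, Zane); (147, Sara); (147, Zane); (151, Ken); (151, Omar); (151, NULL)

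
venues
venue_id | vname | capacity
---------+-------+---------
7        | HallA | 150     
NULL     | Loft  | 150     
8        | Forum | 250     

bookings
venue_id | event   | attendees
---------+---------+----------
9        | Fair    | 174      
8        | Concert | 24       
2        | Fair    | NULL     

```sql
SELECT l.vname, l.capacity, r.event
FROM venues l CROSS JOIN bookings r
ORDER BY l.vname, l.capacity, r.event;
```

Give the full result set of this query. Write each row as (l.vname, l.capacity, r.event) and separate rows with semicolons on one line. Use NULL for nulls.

(Forum, 250, Concert); (Forum, 250, Fair); (Forum, 250, Fair); (HallA, 150, Concert); (HallA, 150, Fair); (HallA, 150, Fair); (Loft, 150, Concert); (Loft, 150, Fair); (Loft, 150, Fair)

CROSS JOIN pairs every row of `venues` with every row of `bookings`: 3 × 3 = 9 rows.
After projecting and ordering:
l.vname | l.capacity | r.event
Forum | 250 | Concert
Forum | 250 | Fair
Forum | 250 | Fair
HallA | 150 | Concert
HallA | 150 | Fair
HallA | 150 | Fair
Loft | 150 | Concert
Loft | 150 | Fair
Loft | 150 | Fair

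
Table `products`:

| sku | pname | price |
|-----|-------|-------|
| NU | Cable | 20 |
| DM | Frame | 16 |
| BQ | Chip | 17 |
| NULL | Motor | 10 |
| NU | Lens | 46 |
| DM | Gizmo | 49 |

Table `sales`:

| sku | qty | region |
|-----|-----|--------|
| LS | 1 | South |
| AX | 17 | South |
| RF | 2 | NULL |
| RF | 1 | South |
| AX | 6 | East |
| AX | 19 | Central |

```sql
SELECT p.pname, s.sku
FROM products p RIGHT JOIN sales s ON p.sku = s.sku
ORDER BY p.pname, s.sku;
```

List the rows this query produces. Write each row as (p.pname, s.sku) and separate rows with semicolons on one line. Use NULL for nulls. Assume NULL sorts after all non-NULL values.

(NULL, AX); (NULL, AX); (NULL, AX); (NULL, LS); (NULL, RF); (NULL, RF)

RIGHT JOIN keeps every row from `sales`; unmatched rows get NULL for `products`'s columns.
Matching on p.sku = s.sku. A NULL in a compared column never satisfies the condition.
- p[0] sku=NU → no match.
- p[1] sku=DM → no match.
- p[2] sku=BQ → no match.
- p[3] sku=NULL → no match.
- p[4] sku=NU → no match.
- p[5] sku=DM → no match.
- 6 s row(s) had no p match → kept, p columns NULL.
After projecting and ordering:
p.pname | s.sku
NULL | AX
NULL | AX
NULL | AX
NULL | LS
NULL | RF
NULL | RF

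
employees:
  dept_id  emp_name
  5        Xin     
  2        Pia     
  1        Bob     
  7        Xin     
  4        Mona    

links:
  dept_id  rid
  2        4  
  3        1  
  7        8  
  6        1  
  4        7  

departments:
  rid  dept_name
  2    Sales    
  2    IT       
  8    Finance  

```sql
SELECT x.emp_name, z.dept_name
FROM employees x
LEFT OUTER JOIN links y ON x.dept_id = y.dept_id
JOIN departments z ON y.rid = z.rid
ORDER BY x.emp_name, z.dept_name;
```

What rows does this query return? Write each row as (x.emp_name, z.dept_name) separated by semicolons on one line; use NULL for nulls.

Step 1 — x LEFT JOIN y on dept_id → 5 row(s).
Then INNER JOIN `departments z` on rid: keep only rows whose y.rid appears in z.

(Xin, Finance)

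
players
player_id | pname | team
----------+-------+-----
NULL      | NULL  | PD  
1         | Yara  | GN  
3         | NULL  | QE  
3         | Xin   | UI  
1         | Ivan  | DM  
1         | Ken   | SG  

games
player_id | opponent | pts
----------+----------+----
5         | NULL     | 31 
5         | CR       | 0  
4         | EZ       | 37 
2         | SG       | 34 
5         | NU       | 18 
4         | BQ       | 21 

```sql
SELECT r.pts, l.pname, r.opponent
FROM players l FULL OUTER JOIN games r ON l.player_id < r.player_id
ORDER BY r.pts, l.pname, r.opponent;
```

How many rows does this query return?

FULL OUTER JOIN keeps every row from both sides; unmatched rows get NULL for the other side's columns.
Matching on l.player_id < r.player_id. A NULL in a compared column never satisfies the condition.
- l (player_id=NULL) has no partner → padded with NULL.
- l (player_id=1) pairs with 6 row(s) of r.
- l (player_id=3) pairs with 5 row(s) of r.
- l (player_id=3) pairs with 5 row(s) of r.
- l (player_id=1) pairs with 6 row(s) of r.
- l (player_id=1) pairs with 6 row(s) of r.
Total: 28 matched + 1 padded = 29 rows.

29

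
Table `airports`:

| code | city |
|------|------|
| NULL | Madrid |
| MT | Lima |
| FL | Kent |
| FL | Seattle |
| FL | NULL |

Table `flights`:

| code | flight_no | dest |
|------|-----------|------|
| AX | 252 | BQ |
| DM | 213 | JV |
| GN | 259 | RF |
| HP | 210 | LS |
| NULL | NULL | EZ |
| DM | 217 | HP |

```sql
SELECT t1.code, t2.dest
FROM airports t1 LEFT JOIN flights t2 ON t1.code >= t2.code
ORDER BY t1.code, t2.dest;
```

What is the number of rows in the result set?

LEFT JOIN keeps every row from `airports`; unmatched rows get NULL for `flights`'s columns.
Matching on t1.code >= t2.code. A NULL in a compared column never satisfies the condition.
Matched pairs: 14; unmatched t1 rows kept: 1.
Total: 14 matched + 1 padded = 15 rows.

15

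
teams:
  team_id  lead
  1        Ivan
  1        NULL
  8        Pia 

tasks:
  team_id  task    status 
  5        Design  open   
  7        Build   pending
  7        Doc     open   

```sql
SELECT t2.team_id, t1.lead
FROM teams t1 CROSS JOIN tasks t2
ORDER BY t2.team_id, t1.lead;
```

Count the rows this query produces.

9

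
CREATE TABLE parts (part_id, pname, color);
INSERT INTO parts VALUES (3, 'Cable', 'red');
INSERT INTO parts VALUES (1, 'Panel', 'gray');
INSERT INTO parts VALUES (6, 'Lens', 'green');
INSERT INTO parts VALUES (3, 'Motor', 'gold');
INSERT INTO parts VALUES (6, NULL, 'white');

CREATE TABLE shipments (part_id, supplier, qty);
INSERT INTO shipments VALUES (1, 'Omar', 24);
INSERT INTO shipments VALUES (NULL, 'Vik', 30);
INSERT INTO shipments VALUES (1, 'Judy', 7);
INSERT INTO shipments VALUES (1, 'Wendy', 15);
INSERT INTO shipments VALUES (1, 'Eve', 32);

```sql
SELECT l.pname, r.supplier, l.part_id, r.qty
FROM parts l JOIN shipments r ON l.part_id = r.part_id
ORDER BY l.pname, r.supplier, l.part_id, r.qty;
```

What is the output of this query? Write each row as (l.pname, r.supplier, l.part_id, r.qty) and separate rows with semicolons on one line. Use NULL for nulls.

(Panel, Eve, 1, 32); (Panel, Judy, 1, 7); (Panel, Omar, 1, 24); (Panel, Wendy, 1, 15)

INNER JOIN keeps only pairs where the ON condition holds.
Matching on l.part_id = r.part_id. A NULL in a compared column never satisfies the condition.
- l[0] part_id=3 → no match; dropped.
- l[1] part_id=1 → 4 match(es) in r → 4 row(s).
- l[2] part_id=6 → no match; dropped.
- l[3] part_id=3 → no match; dropped.
- l[4] part_id=6 → no match; dropped.
After projecting and ordering:
l.pname | r.supplier | l.part_id | r.qty
Panel | Eve | 1 | 32
Panel | Judy | 1 | 7
Panel | Omar | 1 | 24
Panel | Wendy | 1 | 15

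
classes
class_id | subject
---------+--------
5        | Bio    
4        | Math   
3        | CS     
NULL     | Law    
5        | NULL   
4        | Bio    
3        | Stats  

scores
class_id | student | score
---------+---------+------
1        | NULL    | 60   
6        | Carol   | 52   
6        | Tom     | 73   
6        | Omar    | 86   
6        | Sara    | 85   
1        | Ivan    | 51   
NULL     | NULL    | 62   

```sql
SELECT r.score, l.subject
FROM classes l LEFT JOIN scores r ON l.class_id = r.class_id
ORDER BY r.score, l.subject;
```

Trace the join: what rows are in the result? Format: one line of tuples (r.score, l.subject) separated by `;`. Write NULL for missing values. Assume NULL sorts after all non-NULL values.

LEFT JOIN keeps every row from `classes`; unmatched rows get NULL for `scores`'s columns.
Matching on l.class_id = r.class_id. A NULL in a compared column never satisfies the condition.
- l row (class_id=5): no match → kept, r columns NULL.
- l row (class_id=4): no match → kept, r columns NULL.
- l row (class_id=3): no match → kept, r columns NULL.
- l row (class_id=NULL): no match → kept, r columns NULL.
- l row (class_id=5): no match → kept, r columns NULL.
- l row (class_id=4): no match → kept, r columns NULL.
- l row (class_id=3): no match → kept, r columns NULL.
After projecting and ordering:
r.score | l.subject
NULL | Bio
NULL | Bio
NULL | CS
NULL | Law
NULL | Math
NULL | Stats
NULL | NULL

(NULL, Bio); (NULL, Bio); (NULL, CS); (NULL, Law); (NULL, Math); (NULL, Stats); (NULL, NULL)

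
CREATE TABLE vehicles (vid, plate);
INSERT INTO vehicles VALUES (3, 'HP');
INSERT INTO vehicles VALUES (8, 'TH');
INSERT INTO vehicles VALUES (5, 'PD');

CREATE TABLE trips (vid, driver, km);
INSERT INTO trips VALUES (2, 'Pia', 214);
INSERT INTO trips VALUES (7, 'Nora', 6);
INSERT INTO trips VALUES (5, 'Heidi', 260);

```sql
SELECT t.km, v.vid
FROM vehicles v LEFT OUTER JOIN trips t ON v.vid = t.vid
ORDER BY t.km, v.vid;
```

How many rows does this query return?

3

LEFT JOIN keeps every row from `vehicles`; unmatched rows get NULL for `trips`'s columns.
Matching on v.vid = t.vid.
- v row (vid=3): no match → kept, t columns NULL.
- v row (vid=8): no match → kept, t columns NULL.
- v row (vid=5): matches 1 t row(s) → 1 output row(s).
Total: 1 matched + 2 padded = 3 rows.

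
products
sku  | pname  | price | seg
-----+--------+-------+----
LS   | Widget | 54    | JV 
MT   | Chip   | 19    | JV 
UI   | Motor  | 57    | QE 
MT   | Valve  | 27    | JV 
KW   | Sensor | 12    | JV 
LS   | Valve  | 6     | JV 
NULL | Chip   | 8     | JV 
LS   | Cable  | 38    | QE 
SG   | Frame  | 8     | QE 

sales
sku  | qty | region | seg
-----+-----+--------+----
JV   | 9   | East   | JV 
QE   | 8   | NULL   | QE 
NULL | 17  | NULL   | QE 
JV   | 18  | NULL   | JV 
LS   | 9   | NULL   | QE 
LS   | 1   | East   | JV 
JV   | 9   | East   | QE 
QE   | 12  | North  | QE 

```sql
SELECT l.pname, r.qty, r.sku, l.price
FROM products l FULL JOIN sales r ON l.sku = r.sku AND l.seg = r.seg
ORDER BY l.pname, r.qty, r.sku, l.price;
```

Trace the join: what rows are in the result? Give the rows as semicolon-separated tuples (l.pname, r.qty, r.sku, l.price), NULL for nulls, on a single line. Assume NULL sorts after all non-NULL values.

(Cable, 9, LS, 38); (Chip, NULL, NULL, 8); (Chip, NULL, NULL, 19); (Frame, NULL, NULL, 8); (Motor, NULL, NULL, 57); (Sensor, NULL, NULL, 12); (Valve, 1, LS, 6); (Valve, NULL, NULL, 27); (Widget, 1, LS, 54); (NULL, 8, QE, NULL); (NULL, 9, JV, NULL); (NULL, 9, JV, NULL); (NULL, 12, QE, NULL); (NULL, 17, NULL, NULL); (NULL, 18, JV, NULL)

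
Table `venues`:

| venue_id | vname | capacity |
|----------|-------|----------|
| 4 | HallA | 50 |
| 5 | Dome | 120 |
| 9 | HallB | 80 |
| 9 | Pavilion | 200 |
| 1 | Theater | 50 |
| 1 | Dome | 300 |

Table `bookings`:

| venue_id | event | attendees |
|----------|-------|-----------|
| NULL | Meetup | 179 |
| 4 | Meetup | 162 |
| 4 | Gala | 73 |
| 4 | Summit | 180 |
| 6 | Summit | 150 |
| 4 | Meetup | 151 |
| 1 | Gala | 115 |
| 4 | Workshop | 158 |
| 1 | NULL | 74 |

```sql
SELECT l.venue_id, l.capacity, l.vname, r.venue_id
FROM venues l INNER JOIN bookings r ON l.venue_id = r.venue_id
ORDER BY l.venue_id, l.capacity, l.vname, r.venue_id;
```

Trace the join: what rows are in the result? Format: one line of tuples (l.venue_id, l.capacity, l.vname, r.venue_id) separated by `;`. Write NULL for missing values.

(1, 50, Theater, 1); (1, 50, Theater, 1); (1, 300, Dome, 1); (1, 300, Dome, 1); (4, 50, HallA, 4); (4, 50, HallA, 4); (4, 50, HallA, 4); (4, 50, HallA, 4); (4, 50, HallA, 4)

INNER JOIN keeps only pairs where the ON condition holds.
Matching on l.venue_id = r.venue_id. A NULL in a compared column never satisfies the condition.
Matched pairs: 9.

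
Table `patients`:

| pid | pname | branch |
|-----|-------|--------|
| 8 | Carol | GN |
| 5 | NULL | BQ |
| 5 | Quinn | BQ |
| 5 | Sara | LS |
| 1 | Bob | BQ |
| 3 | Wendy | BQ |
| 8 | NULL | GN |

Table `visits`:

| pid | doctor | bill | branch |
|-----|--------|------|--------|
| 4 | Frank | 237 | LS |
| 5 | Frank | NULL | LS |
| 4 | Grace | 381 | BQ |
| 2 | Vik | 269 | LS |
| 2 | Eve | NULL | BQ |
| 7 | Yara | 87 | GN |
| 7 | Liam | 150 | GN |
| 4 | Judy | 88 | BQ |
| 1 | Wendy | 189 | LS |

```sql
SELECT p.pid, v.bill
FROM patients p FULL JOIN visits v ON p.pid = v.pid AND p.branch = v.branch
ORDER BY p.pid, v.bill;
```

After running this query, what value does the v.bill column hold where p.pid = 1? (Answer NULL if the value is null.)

NULL

FULL OUTER JOIN keeps every row from both sides; unmatched rows get NULL for the other side's columns.
Matching on p.pid = v.pid AND p.branch = v.branch.
- p row (pid=8, branch=GN): no match → kept, v columns NULL.
- p row (pid=5, branch=BQ): no match → kept, v columns NULL.
- p row (pid=5, branch=BQ): no match → kept, v columns NULL.
- p row (pid=5, branch=LS): matches 1 v row(s) → 1 output row(s).
- p row (pid=1, branch=BQ): no match → kept, v columns NULL.
- p row (pid=3, branch=BQ): no match → kept, v columns NULL.
- p row (pid=8, branch=GN): no match → kept, v columns NULL.
- 8 row(s) from v found no p partner → padded with NULL.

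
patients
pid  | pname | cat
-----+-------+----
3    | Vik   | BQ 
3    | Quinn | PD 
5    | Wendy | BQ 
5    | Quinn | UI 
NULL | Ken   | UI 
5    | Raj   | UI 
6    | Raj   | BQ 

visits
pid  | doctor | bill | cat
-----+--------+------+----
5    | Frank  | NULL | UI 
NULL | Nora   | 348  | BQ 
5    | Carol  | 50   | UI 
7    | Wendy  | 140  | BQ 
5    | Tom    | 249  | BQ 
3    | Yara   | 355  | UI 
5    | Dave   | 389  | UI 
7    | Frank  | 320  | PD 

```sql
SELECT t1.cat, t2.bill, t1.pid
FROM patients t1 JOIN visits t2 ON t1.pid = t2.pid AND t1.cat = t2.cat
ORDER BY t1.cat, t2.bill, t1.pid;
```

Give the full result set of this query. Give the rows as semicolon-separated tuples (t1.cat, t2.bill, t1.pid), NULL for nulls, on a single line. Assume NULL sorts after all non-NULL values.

(BQ, 249, 5); (UI, 50, 5); (UI, 50, 5); (UI, 389, 5); (UI, 389, 5); (UI, NULL, 5); (UI, NULL, 5)

INNER JOIN keeps only pairs where the ON condition holds.
Matching on t1.pid = t2.pid AND t1.cat = t2.cat. A NULL in a compared column never satisfies the condition.
Matched pairs: 7.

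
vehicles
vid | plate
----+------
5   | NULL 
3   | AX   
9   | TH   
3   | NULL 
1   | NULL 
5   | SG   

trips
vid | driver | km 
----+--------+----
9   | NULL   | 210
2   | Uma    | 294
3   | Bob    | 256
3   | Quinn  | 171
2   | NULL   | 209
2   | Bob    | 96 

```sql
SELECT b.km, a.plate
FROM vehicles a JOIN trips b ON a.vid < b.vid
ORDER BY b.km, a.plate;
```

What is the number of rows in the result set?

INNER JOIN keeps only pairs where the ON condition holds.
Matching on a.vid < b.vid.
- a[0] vid=5 → 1 match(es) in b → 1 row(s).
- a[1] vid=3 → 1 match(es) in b → 1 row(s).
- a[2] vid=9 → no match; dropped.
- a[3] vid=3 → 1 match(es) in b → 1 row(s).
- a[4] vid=1 → 6 match(es) in b → 6 row(s).
- a[5] vid=5 → 1 match(es) in b → 1 row(s).
Total: 10 rows.

10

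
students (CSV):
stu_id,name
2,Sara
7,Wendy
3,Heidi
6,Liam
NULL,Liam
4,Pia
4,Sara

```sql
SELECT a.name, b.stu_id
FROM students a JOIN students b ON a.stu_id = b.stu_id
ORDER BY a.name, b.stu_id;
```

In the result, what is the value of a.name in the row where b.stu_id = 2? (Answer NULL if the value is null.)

Sara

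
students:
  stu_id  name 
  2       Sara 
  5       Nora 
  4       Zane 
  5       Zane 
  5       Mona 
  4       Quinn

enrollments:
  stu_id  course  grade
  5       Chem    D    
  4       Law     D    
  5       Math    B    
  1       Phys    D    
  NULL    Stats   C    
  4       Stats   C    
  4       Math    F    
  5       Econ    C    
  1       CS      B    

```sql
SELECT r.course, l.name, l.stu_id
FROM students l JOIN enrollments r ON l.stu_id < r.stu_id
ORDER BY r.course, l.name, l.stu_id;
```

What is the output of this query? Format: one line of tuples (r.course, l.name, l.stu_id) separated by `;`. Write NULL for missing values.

INNER JOIN keeps only pairs where the ON condition holds.
Matching on l.stu_id < r.stu_id. A NULL in a compared column never satisfies the condition.
- l[0] stu_id=2 → 6 match(es) in r → 6 row(s).
- l[1] stu_id=5 → no match; dropped.
- l[2] stu_id=4 → 3 match(es) in r → 3 row(s).
- l[3] stu_id=5 → no match; dropped.
- l[4] stu_id=5 → no match; dropped.
- l[5] stu_id=4 → 3 match(es) in r → 3 row(s).

(Chem, Quinn, 4); (Chem, Sara, 2); (Chem, Zane, 4); (Econ, Quinn, 4); (Econ, Sara, 2); (Econ, Zane, 4); (Law, Sara, 2); (Math, Quinn, 4); (Math, Sara, 2); (Math, Sara, 2); (Math, Zane, 4); (Stats, Sara, 2)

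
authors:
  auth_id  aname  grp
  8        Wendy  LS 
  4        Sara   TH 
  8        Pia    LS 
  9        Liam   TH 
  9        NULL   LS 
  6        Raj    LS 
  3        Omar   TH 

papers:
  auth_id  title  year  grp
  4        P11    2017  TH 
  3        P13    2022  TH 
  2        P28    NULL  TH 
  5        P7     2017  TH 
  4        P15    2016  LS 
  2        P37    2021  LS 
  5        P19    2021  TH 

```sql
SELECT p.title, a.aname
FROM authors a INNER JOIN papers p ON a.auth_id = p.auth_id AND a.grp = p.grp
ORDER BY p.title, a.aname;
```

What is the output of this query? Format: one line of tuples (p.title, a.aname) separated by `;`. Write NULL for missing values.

(P11, Sara); (P13, Omar)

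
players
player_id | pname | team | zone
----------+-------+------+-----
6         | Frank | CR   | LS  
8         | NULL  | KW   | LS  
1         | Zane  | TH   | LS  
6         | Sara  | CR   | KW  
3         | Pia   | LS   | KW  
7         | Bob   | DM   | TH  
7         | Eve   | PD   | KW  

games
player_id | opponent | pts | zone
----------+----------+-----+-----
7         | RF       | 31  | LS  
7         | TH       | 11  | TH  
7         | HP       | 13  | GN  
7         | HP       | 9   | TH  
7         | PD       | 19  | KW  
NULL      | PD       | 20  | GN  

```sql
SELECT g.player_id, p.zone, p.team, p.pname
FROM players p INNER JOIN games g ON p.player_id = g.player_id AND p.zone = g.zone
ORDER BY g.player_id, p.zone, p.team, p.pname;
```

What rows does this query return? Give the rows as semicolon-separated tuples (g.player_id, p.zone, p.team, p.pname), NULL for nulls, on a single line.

INNER JOIN keeps only pairs where the ON condition holds.
Matching on p.player_id = g.player_id AND p.zone = g.zone. A NULL in a compared column never satisfies the condition.
- player_id=6, zone=LS: no matching g row, dropped.
- player_id=8, zone=LS: no matching g row, dropped.
- player_id=1, zone=LS: no matching g row, dropped.
- player_id=6, zone=KW: no matching g row, dropped.
- player_id=3, zone=KW: no matching g row, dropped.
- player_id=7, zone=TH: 2 matching g row(s), so 2 row(s) emitted.
- player_id=7, zone=KW: 1 matching g row(s), so 1 row(s) emitted.
After projecting and ordering:
g.player_id | p.zone | p.team | p.pname
7 | KW | PD | Eve
7 | TH | DM | Bob
7 | TH | DM | Bob

(7, KW, PD, Eve); (7, TH, DM, Bob); (7, TH, DM, Bob)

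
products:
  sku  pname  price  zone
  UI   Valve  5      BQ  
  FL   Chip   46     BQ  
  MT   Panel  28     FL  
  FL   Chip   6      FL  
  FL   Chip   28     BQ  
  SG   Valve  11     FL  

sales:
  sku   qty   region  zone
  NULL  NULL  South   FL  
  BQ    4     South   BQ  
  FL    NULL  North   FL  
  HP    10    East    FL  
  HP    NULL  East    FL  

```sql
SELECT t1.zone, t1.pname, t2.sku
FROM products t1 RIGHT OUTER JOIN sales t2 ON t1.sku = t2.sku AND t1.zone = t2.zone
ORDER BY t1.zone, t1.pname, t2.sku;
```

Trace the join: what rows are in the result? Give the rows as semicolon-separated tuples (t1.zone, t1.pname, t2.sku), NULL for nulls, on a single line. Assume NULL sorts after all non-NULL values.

RIGHT JOIN keeps every row from `sales`; unmatched rows get NULL for `products`'s columns.
Matching on t1.sku = t2.sku AND t1.zone = t2.zone. A NULL in a compared column never satisfies the condition.
- t1[0] sku=UI, zone=BQ → no match.
- t1[1] sku=FL, zone=BQ → no match.
- t1[2] sku=MT, zone=FL → no match.
- t1[3] sku=FL, zone=FL → 1 match(es) in t2 → 1 row(s).
- t1[4] sku=FL, zone=BQ → no match.
- t1[5] sku=SG, zone=FL → no match.
- plus 4 unmatched t2 row(s), each kept with NULL t1 columns.
After projecting and ordering:
t1.zone | t1.pname | t2.sku
FL | Chip | FL
NULL | NULL | BQ
NULL | NULL | HP
NULL | NULL | HP
NULL | NULL | NULL

(FL, Chip, FL); (NULL, NULL, BQ); (NULL, NULL, HP); (NULL, NULL, HP); (NULL, NULL, NULL)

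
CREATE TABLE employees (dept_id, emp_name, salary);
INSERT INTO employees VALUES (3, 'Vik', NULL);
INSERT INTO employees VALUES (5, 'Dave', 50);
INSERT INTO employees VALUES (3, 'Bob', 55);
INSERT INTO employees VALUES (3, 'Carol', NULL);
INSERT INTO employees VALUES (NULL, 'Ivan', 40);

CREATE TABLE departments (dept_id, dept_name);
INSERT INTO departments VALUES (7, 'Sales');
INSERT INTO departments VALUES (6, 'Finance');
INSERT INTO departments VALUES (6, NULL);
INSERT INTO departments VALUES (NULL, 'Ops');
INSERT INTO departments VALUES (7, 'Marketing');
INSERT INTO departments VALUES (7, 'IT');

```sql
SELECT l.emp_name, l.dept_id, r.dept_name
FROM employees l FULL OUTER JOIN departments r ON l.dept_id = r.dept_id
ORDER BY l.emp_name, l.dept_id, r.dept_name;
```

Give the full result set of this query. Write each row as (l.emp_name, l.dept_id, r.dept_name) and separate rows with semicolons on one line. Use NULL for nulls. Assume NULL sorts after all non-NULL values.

FULL OUTER JOIN keeps every row from both sides; unmatched rows get NULL for the other side's columns.
Matching on l.dept_id = r.dept_id. A NULL in a compared column never satisfies the condition.
Matched pairs: 0; unmatched l rows kept: 5; unmatched r rows kept: 6.

(Bob, 3, NULL); (Carol, 3, NULL); (Dave, 5, NULL); (Ivan, NULL, NULL); (Vik, 3, NULL); (NULL, NULL, Finance); (NULL, NULL, IT); (NULL, NULL, Marketing); (NULL, NULL, Ops); (NULL, NULL, Sales); (NULL, NULL, NULL)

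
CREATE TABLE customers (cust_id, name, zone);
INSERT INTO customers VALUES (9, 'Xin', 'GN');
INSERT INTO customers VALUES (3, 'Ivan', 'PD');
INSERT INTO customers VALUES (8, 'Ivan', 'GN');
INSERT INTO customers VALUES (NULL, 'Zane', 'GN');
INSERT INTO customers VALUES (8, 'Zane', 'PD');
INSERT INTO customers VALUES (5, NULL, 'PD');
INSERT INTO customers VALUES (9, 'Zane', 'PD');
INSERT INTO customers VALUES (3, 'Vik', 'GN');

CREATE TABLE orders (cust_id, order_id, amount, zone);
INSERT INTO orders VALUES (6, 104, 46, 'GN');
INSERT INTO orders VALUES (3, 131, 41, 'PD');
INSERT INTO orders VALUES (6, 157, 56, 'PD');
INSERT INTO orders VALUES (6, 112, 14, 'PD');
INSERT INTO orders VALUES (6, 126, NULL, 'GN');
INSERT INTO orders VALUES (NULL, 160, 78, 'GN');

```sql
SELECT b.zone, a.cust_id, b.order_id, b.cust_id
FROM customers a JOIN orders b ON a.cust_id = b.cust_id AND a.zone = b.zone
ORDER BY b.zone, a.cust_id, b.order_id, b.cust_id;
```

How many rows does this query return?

1

INNER JOIN keeps only pairs where the ON condition holds.
Matching on a.cust_id = b.cust_id AND a.zone = b.zone. A NULL in a compared column never satisfies the condition.
- cust_id=9, zone=GN: no matching b row, dropped.
- cust_id=3, zone=PD: 1 matching b row(s), so 1 row(s) emitted.
- cust_id=8, zone=GN: no matching b row, dropped.
- cust_id=NULL, zone=GN: no matching b row, dropped.
- cust_id=8, zone=PD: no matching b row, dropped.
- cust_id=5, zone=PD: no matching b row, dropped.
- cust_id=9, zone=PD: no matching b row, dropped.
- cust_id=3, zone=GN: no matching b row, dropped.
Total: 1 rows.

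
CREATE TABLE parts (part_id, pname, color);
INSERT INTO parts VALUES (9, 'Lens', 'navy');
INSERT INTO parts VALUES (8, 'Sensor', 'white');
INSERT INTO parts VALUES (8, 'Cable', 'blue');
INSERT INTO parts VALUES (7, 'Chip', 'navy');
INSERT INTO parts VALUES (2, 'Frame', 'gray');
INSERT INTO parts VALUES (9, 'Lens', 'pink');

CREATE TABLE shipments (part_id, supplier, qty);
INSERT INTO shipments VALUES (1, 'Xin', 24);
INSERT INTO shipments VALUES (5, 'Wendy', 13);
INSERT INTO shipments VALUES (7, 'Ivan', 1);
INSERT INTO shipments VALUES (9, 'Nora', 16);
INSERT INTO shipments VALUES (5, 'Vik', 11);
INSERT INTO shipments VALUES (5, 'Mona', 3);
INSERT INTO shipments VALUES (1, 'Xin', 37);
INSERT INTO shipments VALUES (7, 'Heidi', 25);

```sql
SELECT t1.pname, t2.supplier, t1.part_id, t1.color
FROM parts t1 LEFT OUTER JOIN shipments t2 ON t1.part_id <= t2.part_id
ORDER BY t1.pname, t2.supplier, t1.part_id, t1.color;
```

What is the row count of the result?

13

LEFT JOIN keeps every row from `parts`; unmatched rows get NULL for `shipments`'s columns.
Matching on t1.part_id <= t2.part_id.
- t1[0] part_id=9 → 1 match(es) in t2 → 1 row(s).
- t1[1] part_id=8 → 1 match(es) in t2 → 1 row(s).
- t1[2] part_id=8 → 1 match(es) in t2 → 1 row(s).
- t1[3] part_id=7 → 3 match(es) in t2 → 3 row(s).
- t1[4] part_id=2 → 6 match(es) in t2 → 6 row(s).
- t1[5] part_id=9 → 1 match(es) in t2 → 1 row(s).
Total: 13 rows.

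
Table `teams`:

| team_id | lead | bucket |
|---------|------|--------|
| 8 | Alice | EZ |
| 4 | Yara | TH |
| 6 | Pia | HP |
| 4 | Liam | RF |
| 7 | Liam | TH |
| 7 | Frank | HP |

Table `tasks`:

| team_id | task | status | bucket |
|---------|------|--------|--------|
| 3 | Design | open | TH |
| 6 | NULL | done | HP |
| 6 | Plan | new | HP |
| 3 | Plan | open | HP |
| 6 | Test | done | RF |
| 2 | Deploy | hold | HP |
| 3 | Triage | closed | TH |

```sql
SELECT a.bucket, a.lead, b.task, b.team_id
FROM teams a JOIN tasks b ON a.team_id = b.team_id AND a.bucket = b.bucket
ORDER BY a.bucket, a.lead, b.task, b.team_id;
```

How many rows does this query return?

INNER JOIN keeps only pairs where the ON condition holds.
Matching on a.team_id = b.team_id AND a.bucket = b.bucket.
Matched pairs: 2.
Total: 2 rows.

2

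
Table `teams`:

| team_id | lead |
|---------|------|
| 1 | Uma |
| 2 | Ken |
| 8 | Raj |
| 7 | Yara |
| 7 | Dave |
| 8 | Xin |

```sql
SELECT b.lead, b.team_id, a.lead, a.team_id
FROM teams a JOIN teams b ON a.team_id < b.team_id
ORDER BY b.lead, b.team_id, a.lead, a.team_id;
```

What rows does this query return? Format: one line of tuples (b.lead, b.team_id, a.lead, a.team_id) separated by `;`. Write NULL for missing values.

INNER JOIN keeps only pairs where the ON condition holds.
Matching on a.team_id < b.team_id.
- a row (team_id=1): matches 5 b row(s) → 5 output row(s).
- a row (team_id=2): matches 4 b row(s) → 4 output row(s).
- a row (team_id=8): no match → dropped.
- a row (team_id=7): matches 2 b row(s) → 2 output row(s).
- a row (team_id=7): matches 2 b row(s) → 2 output row(s).
- a row (team_id=8): no match → dropped.

(Dave, 7, Ken, 2); (Dave, 7, Uma, 1); (Ken, 2, Uma, 1); (Raj, 8, Dave, 7); (Raj, 8, Ken, 2); (Raj, 8, Uma, 1); (Raj, 8, Yara, 7); (Xin, 8, Dave, 7); (Xin, 8, Ken, 2); (Xin, 8, Uma, 1); (Xin, 8, Yara, 7); (Yara, 7, Ken, 2); (Yara, 7, Uma, 1)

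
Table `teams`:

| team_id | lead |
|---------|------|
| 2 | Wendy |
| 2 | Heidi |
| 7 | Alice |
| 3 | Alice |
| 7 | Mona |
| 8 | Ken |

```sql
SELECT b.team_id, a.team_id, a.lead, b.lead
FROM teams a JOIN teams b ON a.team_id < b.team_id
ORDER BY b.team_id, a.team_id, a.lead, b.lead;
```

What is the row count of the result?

INNER JOIN keeps only pairs where the ON condition holds.
Matching on a.team_id < b.team_id.
- a (team_id=2) pairs with 4 row(s) of b.
- a (team_id=2) pairs with 4 row(s) of b.
- a (team_id=7) pairs with 1 row(s) of b.
- a (team_id=3) pairs with 3 row(s) of b.
- a (team_id=7) pairs with 1 row(s) of b.
- a (team_id=8) has no partner → excluded.
Total: 13 rows.

13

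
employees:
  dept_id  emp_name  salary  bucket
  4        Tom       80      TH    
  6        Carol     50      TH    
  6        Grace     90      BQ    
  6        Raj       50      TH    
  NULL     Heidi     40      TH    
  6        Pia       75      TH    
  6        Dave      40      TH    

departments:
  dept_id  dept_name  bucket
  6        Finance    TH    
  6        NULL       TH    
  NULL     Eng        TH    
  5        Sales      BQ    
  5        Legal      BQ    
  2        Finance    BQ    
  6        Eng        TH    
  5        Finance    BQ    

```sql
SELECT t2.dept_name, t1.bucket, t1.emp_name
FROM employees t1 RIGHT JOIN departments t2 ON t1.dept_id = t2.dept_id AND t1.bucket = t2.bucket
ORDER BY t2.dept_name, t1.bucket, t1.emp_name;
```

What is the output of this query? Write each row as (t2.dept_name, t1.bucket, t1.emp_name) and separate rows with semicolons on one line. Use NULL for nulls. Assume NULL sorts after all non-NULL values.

(Eng, TH, Carol); (Eng, TH, Dave); (Eng, TH, Pia); (Eng, TH, Raj); (Eng, NULL, NULL); (Finance, TH, Carol); (Finance, TH, Dave); (Finance, TH, Pia); (Finance, TH, Raj); (Finance, NULL, NULL); (Finance, NULL, NULL); (Legal, NULL, NULL); (Sales, NULL, NULL); (NULL, TH, Carol); (NULL, TH, Dave); (NULL, TH, Pia); (NULL, TH, Raj)

RIGHT JOIN keeps every row from `departments`; unmatched rows get NULL for `employees`'s columns.
Matching on t1.dept_id = t2.dept_id AND t1.bucket = t2.bucket. A NULL in a compared column never satisfies the condition.
Matched pairs: 12; unmatched t2 rows kept: 5.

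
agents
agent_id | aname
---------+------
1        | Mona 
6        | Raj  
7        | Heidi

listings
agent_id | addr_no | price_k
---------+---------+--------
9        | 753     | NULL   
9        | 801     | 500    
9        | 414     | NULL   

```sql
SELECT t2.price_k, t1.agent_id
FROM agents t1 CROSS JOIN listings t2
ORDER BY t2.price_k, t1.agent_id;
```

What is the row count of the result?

9

CROSS JOIN pairs every row of `agents` with every row of `listings`: 3 × 3 = 9 rows.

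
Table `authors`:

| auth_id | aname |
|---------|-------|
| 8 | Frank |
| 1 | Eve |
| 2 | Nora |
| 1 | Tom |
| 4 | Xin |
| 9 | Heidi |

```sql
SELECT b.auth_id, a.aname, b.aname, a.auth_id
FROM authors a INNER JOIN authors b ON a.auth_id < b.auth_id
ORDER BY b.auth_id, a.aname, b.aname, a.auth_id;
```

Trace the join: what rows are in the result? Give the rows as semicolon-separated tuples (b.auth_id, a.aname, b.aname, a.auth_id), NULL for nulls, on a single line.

(2, Eve, Nora, 1); (2, Tom, Nora, 1); (4, Eve, Xin, 1); (4, Nora, Xin, 2); (4, Tom, Xin, 1); (8, Eve, Frank, 1); (8, Nora, Frank, 2); (8, Tom, Frank, 1); (8, Xin, Frank, 4); (9, Eve, Heidi, 1); (9, Frank, Heidi, 8); (9, Nora, Heidi, 2); (9, Tom, Heidi, 1); (9, Xin, Heidi, 4)

INNER JOIN keeps only pairs where the ON condition holds.
Matching on a.auth_id < b.auth_id.
Matched pairs: 14.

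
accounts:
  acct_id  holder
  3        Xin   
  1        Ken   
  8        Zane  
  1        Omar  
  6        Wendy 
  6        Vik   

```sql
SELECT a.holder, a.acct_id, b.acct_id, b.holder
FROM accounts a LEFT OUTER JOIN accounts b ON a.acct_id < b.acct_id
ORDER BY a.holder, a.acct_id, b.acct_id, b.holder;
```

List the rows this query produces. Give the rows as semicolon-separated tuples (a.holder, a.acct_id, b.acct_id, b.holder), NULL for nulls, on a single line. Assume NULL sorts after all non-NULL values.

(Ken, 1, 3, Xin); (Ken, 1, 6, Vik); (Ken, 1, 6, Wendy); (Ken, 1, 8, Zane); (Omar, 1, 3, Xin); (Omar, 1, 6, Vik); (Omar, 1, 6, Wendy); (Omar, 1, 8, Zane); (Vik, 6, 8, Zane); (Wendy, 6, 8, Zane); (Xin, 3, 6, Vik); (Xin, 3, 6, Wendy); (Xin, 3, 8, Zane); (Zane, 8, NULL, NULL)

LEFT JOIN keeps every row from `accounts a`; unmatched rows get NULL for `accounts b`'s columns.
Matching on a.acct_id < b.acct_id.
Matched pairs: 13; unmatched a rows kept: 1.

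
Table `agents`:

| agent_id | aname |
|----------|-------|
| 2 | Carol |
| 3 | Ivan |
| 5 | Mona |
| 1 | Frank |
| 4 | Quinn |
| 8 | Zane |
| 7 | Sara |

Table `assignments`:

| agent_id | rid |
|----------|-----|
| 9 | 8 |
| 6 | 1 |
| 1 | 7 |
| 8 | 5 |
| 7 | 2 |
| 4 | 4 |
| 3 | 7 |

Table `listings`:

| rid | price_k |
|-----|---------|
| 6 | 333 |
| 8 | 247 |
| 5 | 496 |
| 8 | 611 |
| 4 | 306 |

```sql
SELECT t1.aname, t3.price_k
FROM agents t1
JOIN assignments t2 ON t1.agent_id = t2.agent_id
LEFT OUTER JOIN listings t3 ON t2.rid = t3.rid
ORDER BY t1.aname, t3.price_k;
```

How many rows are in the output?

Evaluate left to right. First `agents t1 INNER JOIN assignments t2` on agent_id: 5 row(s).
Then LEFT JOIN `listings t3` on rid: each of those 5 rows is kept; rows whose t2.rid has no match in t3 get NULL for t3's columns.
Result: 5 row(s).

5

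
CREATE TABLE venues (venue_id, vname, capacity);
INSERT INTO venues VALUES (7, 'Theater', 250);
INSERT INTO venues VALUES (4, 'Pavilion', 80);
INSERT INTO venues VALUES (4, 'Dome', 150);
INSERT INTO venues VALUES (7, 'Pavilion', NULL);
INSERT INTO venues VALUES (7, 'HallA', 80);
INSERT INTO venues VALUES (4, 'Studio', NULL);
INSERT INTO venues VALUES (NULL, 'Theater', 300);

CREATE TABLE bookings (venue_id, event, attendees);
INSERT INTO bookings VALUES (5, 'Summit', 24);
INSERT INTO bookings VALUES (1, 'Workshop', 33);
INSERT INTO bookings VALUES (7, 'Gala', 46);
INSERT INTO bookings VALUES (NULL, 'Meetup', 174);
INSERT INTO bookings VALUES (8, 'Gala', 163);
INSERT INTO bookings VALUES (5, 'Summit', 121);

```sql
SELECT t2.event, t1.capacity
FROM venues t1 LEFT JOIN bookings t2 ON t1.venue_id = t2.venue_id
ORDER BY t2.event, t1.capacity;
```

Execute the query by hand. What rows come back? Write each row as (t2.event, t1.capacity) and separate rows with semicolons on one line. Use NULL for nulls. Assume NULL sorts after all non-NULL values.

LEFT JOIN keeps every row from `venues`; unmatched rows get NULL for `bookings`'s columns.
Matching on t1.venue_id = t2.venue_id. A NULL in a compared column never satisfies the condition.
Matched pairs: 3; unmatched t1 rows kept: 4.

(Gala, 80); (Gala, 250); (Gala, NULL); (NULL, 80); (NULL, 150); (NULL, 300); (NULL, NULL)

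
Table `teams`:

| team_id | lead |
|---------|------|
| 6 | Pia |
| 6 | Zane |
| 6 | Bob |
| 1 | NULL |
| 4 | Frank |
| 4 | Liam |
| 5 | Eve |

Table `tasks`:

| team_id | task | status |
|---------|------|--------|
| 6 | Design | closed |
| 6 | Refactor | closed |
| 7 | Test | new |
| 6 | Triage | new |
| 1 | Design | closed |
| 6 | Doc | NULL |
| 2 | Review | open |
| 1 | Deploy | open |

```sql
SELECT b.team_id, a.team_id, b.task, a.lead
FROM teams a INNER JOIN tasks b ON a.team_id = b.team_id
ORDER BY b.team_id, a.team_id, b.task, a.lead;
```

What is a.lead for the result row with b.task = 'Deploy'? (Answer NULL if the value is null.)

INNER JOIN keeps only pairs where the ON condition holds.
Matching on a.team_id = b.team_id.
- a (team_id=6) pairs with 4 row(s) of b.
- a (team_id=6) pairs with 4 row(s) of b.
- a (team_id=6) pairs with 4 row(s) of b.
- a (team_id=1) pairs with 2 row(s) of b.
- a (team_id=4) has no partner → excluded.
- a (team_id=4) has no partner → excluded.
- a (team_id=5) has no partner → excluded.

NULL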